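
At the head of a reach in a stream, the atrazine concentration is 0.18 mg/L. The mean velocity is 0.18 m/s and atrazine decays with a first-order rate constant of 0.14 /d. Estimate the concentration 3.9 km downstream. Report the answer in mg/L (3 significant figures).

0.174 mg/L

Travel time t = 3.9 km / 0.18 m/s = 3900/0.18 = 2.167e+04 s = 0.2508 d.
First-order decay: C = 0.18·exp(−0.14·0.2508) = 0.18·0.9655 = 0.1738 mg/L.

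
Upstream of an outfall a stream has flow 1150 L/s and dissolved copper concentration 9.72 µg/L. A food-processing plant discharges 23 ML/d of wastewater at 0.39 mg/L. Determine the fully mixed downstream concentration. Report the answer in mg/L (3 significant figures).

0.0812 mg/L

23 ML/d = 0.2662 m³/s.
1150 L/s = 1.15 m³/s.
9.72 µg/L = 0.00972 mg/L.
Flow-weighted mixing gives C = (0.2662·0.39 + 1.15·0.00972) / (0.2662 + 1.15) = 0.115/1.416 = 0.0812 mg/L.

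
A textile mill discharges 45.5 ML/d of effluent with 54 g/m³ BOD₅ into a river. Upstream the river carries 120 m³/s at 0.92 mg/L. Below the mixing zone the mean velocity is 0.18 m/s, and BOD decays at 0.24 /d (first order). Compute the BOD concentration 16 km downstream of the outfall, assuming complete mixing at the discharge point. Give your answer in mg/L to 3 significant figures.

45.5 ML/d = 0.5266 m³/s.
After complete mixing, C₀ = (0.5266·54 + 120·0.92) / 120.5 = 1.152 mg/L.
Travel time t = 1.6e+04 m / 0.18 m/s = 8.889e+04 s = 1.029 d.
C = 1.152·exp(−0.24·1.029) = 1.152·0.7812 = 0.8999 mg/L.

0.900 mg/L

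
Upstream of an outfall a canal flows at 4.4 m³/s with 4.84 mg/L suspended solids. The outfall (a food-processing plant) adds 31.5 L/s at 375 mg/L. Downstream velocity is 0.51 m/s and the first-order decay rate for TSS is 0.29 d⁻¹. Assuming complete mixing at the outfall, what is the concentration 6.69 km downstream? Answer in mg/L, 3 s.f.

31.5 L/s = 0.0315 m³/s.
After complete mixing, C₀ = (0.0315·375 + 4.4·4.84) / 4.432 = 7.471 mg/L.
Travel time t = 6690 m / 0.51 m/s = 1.312e+04 s = 0.1518 d.
C = 7.471·exp(−0.29·0.1518) = 7.471·0.9569 = 7.149 mg/L.

7.15 mg/L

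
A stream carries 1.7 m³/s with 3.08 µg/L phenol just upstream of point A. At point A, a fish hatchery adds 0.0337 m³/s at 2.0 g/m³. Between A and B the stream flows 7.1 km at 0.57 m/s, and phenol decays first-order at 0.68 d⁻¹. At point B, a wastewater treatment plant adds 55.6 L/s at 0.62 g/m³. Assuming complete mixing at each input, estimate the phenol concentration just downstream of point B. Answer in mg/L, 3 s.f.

0.0561 mg/L

3.08 µg/L = 0.00308 mg/L.
After input A: C = (1.7·0.00308 + 0.0337·2) / 1.734 = 0.0419 mg/L.
Over the 7.1 km reach to input B (t = 1.246e+04 s = 0.1442 d), decay gives C = 0.0419·exp(−0.68·0.1442) = 0.03798 mg/L.
55.6 L/s = 0.0556 m³/s.
After input B: C = (1.734·0.03798 + 0.0556·0.62) / 1.789 = 0.05607 mg/L.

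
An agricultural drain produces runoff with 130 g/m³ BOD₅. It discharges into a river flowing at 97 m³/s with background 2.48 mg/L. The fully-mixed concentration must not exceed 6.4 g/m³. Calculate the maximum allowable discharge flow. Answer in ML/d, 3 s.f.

266 ML/d

Mass balance at complete mixing: C_std·(Q_w + Q_r) = Q_w·C_e + Q_r·C_b.
Rearranging, Q_w = Q_r·(C_std − C_b)/(C_e − C_std) = 97·(6.4 − 2.48) / (130 − 6.4) = 3.076 m³/s.
= 265.8 ML/d.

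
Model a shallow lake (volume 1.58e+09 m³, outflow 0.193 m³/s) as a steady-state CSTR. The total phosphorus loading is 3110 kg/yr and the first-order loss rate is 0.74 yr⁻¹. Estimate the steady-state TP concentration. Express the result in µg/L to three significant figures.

2.65 µg/L

Outflow Q = 0.193 m³/s × 3.156e+07 s/yr = 6.091e+06 m³/yr.
Steady-state CSTR mass balance: W = Q·C + k·V·C, so C = W/(Q + kV).
Q + kV = 6.091e+06 + 0.74·1.58e+09 = 1.175e+09 m³/yr.
C = 3110/1.175e+09 = 2.646e-06 kg/m³ = 0.002646 mg/L = 2.646 µg/L.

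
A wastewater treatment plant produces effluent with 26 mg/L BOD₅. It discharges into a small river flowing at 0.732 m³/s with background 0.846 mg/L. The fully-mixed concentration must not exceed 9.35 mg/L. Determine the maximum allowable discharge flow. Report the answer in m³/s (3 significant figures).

0.374 m³/s

Mass balance at complete mixing: C_std·(Q_w + Q_r) = Q_w·C_e + Q_r·C_b.
Rearranging, Q_w = Q_r·(C_std − C_b)/(C_e − C_std) = 0.732·(9.35 − 0.846) / (26 − 9.35) = 0.3739 m³/s.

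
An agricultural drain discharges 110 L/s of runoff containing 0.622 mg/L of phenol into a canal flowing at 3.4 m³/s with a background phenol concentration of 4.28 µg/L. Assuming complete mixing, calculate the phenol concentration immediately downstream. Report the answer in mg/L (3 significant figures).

0.0236 mg/L

110 L/s = 0.11 m³/s.
4.28 µg/L = 0.00428 mg/L.
By mass balance at complete mixing, C = (0.11·0.622 + 3.4·0.00428) / (0.11 + 3.4) = 0.08297/3.51 = 0.02364 mg/L.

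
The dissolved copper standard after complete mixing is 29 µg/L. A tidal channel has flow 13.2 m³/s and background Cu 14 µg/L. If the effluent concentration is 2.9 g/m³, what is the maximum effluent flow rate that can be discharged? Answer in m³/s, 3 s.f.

14 µg/L = 0.014 mg/L.
29 µg/L = 0.029 mg/L.
Mass balance at complete mixing: C_std·(Q_w + Q_r) = Q_w·C_e + Q_r·C_b.
Rearranging, Q_w = Q_r·(C_std − C_b)/(C_e − C_std) = 13.2·(0.029 − 0.014) / (2.9 − 0.029) = 0.06897 m³/s.

0.0690 m³/s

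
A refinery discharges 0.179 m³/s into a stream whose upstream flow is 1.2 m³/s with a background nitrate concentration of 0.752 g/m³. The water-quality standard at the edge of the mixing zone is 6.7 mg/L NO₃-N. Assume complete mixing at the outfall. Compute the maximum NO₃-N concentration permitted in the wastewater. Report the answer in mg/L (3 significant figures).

Mass balance: 6.7·1.379 = 0.179·Cₑ + 1.2·0.752.
Cₑ = (9.239 − 0.9024) / 0.179 = 46.57 mg/L.

46.6 mg/L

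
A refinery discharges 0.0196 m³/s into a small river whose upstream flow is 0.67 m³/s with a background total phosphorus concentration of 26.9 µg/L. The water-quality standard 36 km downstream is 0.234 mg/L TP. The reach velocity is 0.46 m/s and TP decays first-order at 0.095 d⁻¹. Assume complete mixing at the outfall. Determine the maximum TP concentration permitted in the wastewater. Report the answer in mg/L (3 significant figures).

26.9 µg/L = 0.0269 mg/L.
Travel time to the compliance point: t = 3.6e+04/0.46 = 7.826e+04 s = 0.9058 d; decay factor exp(−0.095·0.9058) = 0.9175.
So the concentration just after mixing may be at most 0.234/0.9175 = 0.255 mg/L.
Mass balance: 0.255·0.6896 = 0.0196·Cₑ + 0.67·0.0269.
Cₑ = (0.1759 − 0.01802) / 0.0196 = 8.053 mg/L.

8.05 mg/L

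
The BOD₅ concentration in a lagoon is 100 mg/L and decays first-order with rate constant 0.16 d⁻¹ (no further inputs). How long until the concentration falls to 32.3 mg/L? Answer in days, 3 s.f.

7.06 d

t = ln(C₀/C)/k = ln(100/32.3)/0.16 = 1.13/0.16 = 7.063 d.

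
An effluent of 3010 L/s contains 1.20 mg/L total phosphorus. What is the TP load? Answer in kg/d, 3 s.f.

3010 L/s = 3.01 m³/s.
Mass flux = Q·C = 3.01 m³/s × 1.2 g/m³ = 3.612 g/s.
= 3.612 g/s × 86.4 = 312.1 kg/d.

312 kg/d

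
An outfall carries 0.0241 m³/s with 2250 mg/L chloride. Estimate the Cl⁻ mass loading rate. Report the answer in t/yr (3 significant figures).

Mass flux = Q·C = 0.0241 m³/s × 2250 g/m³ = 54.23 g/s.
= 54.23 g/s × 31.56 = 1711 t/yr.

1710 t/yr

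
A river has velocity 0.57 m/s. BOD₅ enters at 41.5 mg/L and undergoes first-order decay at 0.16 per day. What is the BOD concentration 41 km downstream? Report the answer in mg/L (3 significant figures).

36.3 mg/L

Travel time t = 41 km / 0.57 m/s = 4.1e+04/0.57 = 7.193e+04 s = 0.8325 d.
First-order decay: C = 41.5·exp(−0.16·0.8325) = 41.5·0.8753 = 36.32 mg/L.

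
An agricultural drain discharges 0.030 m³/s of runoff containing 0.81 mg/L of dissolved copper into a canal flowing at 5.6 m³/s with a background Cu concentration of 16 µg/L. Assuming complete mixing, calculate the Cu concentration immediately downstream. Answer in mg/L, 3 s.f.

16 µg/L = 0.016 mg/L.
By mass balance at complete mixing, C = (0.03·0.81 + 5.6·0.016) / (0.03 + 5.6) = 0.1139/5.63 = 0.02023 mg/L.

0.0202 mg/L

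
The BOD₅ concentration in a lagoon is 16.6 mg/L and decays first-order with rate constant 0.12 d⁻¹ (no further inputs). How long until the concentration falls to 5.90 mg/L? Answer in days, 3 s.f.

t = ln(C₀/C)/k = ln(16.6/5.90)/0.12 = 1.034/0.12 = 8.62 d.

8.62 d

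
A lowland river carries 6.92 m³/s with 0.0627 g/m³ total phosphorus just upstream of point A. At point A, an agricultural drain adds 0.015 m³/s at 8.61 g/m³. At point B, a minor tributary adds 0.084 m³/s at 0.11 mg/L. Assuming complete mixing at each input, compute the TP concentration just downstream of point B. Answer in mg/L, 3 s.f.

After input A: C = (6.92·0.0627 + 0.015·8.61) / 6.935 = 0.08119 mg/L.
After input B: C = (6.935·0.08119 + 0.084·0.11) / 7.019 = 0.08153 mg/L.

0.0815 mg/L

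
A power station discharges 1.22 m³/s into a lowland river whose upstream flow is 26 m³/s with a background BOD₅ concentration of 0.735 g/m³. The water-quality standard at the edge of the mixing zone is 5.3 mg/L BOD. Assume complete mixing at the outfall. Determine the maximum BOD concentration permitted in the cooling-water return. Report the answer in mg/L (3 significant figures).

103 mg/L

Mass balance: 5.3·27.22 = 1.22·Cₑ + 26·0.735.
Cₑ = (144.3 − 19.11) / 1.22 = 102.6 mg/L.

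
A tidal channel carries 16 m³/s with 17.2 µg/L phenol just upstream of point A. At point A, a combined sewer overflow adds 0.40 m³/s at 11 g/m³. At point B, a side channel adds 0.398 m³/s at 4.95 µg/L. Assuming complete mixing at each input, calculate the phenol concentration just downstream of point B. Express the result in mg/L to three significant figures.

0.278 mg/L

17.2 µg/L = 0.0172 mg/L.
After input A: C = (16·0.0172 + 0.4·11) / 16.4 = 0.2851 mg/L.
4.95 µg/L = 0.00495 mg/L.
After input B: C = (16.4·0.2851 + 0.398·0.00495) / 16.8 = 0.2784 mg/L.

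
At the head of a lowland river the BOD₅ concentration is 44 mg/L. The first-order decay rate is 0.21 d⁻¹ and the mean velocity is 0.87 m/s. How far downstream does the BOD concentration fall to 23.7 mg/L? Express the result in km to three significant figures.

221 km

From C = C₀·e^(−kt), t = ln(C₀/C)/k = ln(44/23.7)/0.21 = 0.6187/0.21 = 2.946 d.
Distance = v·t = 0.87 m/s × 2.546e+05 s = 2.215e+05 m = 221.5 km.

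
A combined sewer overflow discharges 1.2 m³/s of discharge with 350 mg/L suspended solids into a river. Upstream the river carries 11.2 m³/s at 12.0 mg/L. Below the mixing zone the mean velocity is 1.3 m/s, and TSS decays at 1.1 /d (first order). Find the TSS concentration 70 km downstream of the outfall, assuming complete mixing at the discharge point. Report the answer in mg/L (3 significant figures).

22.5 mg/L

After complete mixing, C₀ = (1.2·350 + 11.2·12) / 12.4 = 44.71 mg/L.
Travel time t = 7e+04 m / 1.3 m/s = 5.385e+04 s = 0.6232 d.
C = 44.71·exp(−1.1·0.6232) = 44.71·0.5038 = 22.53 mg/L.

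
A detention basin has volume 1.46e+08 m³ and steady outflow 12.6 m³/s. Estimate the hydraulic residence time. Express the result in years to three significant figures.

Q = 12.6 m³/s × 3.156e+07 s/yr = 3.976e+08 m³/yr.
Hydraulic residence time τ = V/Q = 1.46e+08/3.976e+08 = 0.3672 yr.

0.367 yr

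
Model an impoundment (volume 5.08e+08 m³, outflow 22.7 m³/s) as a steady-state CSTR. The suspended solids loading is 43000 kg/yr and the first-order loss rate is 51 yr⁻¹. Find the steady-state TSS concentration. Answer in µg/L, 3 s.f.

Outflow Q = 22.7 m³/s × 3.156e+07 s/yr = 7.164e+08 m³/yr.
Steady-state CSTR mass balance: W = Q·C + k·V·C, so C = W/(Q + kV).
Q + kV = 7.164e+08 + 51·5.08e+08 = 2.662e+10 m³/yr.
C = 43000/2.662e+10 = 1.615e-06 kg/m³ = 0.001615 mg/L = 1.615 µg/L.

1.62 µg/L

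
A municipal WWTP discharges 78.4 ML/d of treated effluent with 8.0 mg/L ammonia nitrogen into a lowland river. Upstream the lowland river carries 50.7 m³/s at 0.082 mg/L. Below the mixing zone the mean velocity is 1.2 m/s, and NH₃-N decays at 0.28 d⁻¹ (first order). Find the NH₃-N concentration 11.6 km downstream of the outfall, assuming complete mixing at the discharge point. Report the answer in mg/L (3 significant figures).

78.4 ML/d = 0.9074 m³/s.
After complete mixing, C₀ = (0.9074·8 + 50.7·0.082) / 51.61 = 0.2212 mg/L.
Travel time t = 1.16e+04 m / 1.2 m/s = 9667 s = 0.1119 d.
C = 0.2212·exp(−0.28·0.1119) = 0.2212·0.9692 = 0.2144 mg/L.

0.214 mg/L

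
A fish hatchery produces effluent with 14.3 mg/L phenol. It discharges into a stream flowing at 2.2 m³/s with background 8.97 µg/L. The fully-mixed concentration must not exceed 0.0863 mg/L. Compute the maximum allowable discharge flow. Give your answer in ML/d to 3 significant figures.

1.03 ML/d

8.97 µg/L = 0.00897 mg/L.
Mass balance at complete mixing: C_std·(Q_w + Q_r) = Q_w·C_e + Q_r·C_b.
Rearranging, Q_w = Q_r·(C_std − C_b)/(C_e − C_std) = 2.2·(0.0863 − 0.00897) / (14.3 − 0.0863) = 0.01197 m³/s.
= 1.034 ML/d.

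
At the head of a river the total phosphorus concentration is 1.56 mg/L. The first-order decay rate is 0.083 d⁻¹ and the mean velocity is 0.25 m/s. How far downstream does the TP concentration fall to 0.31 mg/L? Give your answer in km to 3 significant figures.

From C = C₀·e^(−kt), t = ln(C₀/C)/k = ln(1.56/0.31)/0.083 = 1.616/0.083 = 19.47 d.
Distance = v·t = 0.25 m/s × 1.682e+06 s = 4.205e+05 m = 420.5 km.

421 km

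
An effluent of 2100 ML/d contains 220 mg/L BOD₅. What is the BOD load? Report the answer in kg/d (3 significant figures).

2100 ML/d = 24.31 m³/s.
Mass flux = Q·C = 24.31 m³/s × 220 g/m³ = 5347 g/s.
= 5347 g/s × 86.4 = 4.62e+05 kg/d.

462000 kg/d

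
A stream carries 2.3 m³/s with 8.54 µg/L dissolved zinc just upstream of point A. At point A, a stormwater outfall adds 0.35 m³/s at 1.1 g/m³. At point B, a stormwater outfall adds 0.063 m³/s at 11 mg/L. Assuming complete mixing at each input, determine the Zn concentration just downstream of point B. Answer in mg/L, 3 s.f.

0.405 mg/L

8.54 µg/L = 0.00854 mg/L.
After input A: C = (2.3·0.00854 + 0.35·1.1) / 2.65 = 0.1527 mg/L.
After input B: C = (2.65·0.1527 + 0.063·11) / 2.713 = 0.4046 mg/L.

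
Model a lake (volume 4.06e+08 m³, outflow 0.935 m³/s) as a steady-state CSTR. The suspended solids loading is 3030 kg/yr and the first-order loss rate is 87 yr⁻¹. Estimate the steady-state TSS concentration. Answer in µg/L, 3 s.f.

Outflow Q = 0.935 m³/s × 3.156e+07 s/yr = 2.951e+07 m³/yr.
Steady-state CSTR mass balance: W = Q·C + k·V·C, so C = W/(Q + kV).
Q + kV = 2.951e+07 + 87·4.06e+08 = 3.535e+10 m³/yr.
C = 3030/3.535e+10 = 8.571e-08 kg/m³ = 8.571e-05 mg/L = 0.08571 µg/L.

0.0857 µg/L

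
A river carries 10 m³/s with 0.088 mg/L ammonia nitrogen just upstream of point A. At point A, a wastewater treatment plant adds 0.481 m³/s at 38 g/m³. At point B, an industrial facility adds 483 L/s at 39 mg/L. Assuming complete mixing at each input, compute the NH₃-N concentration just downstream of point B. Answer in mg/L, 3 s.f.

After input A: C = (10·0.088 + 0.481·38) / 10.48 = 1.828 mg/L.
483 L/s = 0.483 m³/s.
After input B: C = (10.48·1.828 + 0.483·39) / 10.96 = 3.465 mg/L.

3.47 mg/L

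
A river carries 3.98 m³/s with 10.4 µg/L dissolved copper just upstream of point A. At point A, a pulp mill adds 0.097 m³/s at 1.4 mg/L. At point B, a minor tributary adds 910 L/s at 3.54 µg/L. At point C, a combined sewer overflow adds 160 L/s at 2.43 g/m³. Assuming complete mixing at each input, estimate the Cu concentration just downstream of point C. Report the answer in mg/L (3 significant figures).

0.111 mg/L

10.4 µg/L = 0.0104 mg/L.
After input A: C = (3.98·0.0104 + 0.097·1.4) / 4.077 = 0.04346 mg/L.
910 L/s = 0.91 m³/s.
3.54 µg/L = 0.00354 mg/L.
After input B: C = (4.077·0.04346 + 0.91·0.00354) / 4.987 = 0.03618 mg/L.
160 L/s = 0.16 m³/s.
After input C: C = (4.987·0.03618 + 0.16·2.43) / 5.147 = 0.1106 mg/L.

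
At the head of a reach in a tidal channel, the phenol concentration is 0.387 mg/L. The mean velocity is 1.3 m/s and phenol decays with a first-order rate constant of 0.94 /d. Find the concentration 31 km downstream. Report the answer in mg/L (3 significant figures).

0.299 mg/L

Travel time t = 31 km / 1.3 m/s = 3.1e+04/1.3 = 2.385e+04 s = 0.276 d.
First-order decay: C = 0.387·exp(−0.94·0.276) = 0.387·0.7715 = 0.2986 mg/L.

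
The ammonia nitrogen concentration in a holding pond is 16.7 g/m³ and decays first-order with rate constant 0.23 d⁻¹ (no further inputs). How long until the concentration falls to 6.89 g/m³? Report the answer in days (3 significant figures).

t = ln(C₀/C)/k = ln(16.7/6.89)/0.23 = 0.8853/0.23 = 3.849 d.

3.85 d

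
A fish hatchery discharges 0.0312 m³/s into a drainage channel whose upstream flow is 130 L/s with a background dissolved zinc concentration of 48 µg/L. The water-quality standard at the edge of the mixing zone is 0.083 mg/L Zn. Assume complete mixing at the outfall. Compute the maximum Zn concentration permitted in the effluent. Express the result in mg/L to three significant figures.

0.229 mg/L

130 L/s = 0.13 m³/s.
48 µg/L = 0.048 mg/L.
Mass balance: 0.083·0.1612 = 0.0312·Cₑ + 0.13·0.048.
Cₑ = (0.01338 − 0.00624) / 0.0312 = 0.2288 mg/L.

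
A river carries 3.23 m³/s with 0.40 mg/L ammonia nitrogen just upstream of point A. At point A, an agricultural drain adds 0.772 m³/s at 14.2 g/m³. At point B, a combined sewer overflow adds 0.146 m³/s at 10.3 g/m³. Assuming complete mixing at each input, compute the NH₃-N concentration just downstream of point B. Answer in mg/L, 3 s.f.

3.32 mg/L

After input A: C = (3.23·0.4 + 0.772·14.2) / 4.002 = 3.062 mg/L.
After input B: C = (4.002·3.062 + 0.146·10.3) / 4.148 = 3.317 mg/L.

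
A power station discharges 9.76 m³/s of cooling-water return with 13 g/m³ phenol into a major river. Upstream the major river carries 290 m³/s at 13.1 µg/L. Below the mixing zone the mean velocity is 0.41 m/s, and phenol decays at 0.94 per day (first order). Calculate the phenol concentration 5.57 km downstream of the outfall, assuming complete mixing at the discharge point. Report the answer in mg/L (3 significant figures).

13.1 µg/L = 0.0131 mg/L.
After complete mixing, C₀ = (9.76·13 + 290·0.0131) / 299.8 = 0.4359 mg/L.
Travel time t = 5570 m / 0.41 m/s = 1.359e+04 s = 0.1572 d.
C = 0.4359·exp(−0.94·0.1572) = 0.4359·0.8626 = 0.376 mg/L.

0.376 mg/L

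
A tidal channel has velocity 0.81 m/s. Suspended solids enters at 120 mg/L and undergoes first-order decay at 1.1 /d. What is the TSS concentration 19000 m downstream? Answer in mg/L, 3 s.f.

89.0 mg/L

Travel time t = 19000 m / 0.81 m/s = 1.9e+04/0.81 = 2.346e+04 s = 0.2715 d.
First-order decay: C = 120·exp(−1.1·0.2715) = 120·0.7418 = 89.02 mg/L.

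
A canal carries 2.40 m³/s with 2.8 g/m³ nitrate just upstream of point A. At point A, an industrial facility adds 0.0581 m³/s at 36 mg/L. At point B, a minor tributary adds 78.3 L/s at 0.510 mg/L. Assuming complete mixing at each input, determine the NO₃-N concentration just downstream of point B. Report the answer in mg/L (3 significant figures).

After input A: C = (2.4·2.8 + 0.0581·36) / 2.458 = 3.585 mg/L.
78.3 L/s = 0.0783 m³/s.
After input B: C = (2.458·3.585 + 0.0783·0.51) / 2.536 = 3.49 mg/L.

3.49 mg/L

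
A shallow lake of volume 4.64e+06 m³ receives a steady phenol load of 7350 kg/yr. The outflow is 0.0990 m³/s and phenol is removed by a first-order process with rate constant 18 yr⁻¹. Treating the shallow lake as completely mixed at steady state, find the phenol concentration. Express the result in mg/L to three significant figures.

Outflow Q = 0.0990 m³/s × 3.156e+07 s/yr = 3.124e+06 m³/yr.
Steady-state CSTR mass balance: W = Q·C + k·V·C, so C = W/(Q + kV).
Q + kV = 3.124e+06 + 18·4.64e+06 = 8.664e+07 m³/yr.
C = 7350/8.664e+07 = 8.483e-05 kg/m³ = 0.08483 mg/L.

0.0848 mg/L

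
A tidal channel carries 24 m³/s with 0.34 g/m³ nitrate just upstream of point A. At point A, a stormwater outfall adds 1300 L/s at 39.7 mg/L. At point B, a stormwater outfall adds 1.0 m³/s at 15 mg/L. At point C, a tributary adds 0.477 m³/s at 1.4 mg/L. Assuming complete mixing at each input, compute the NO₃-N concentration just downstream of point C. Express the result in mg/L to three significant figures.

2.82 mg/L

1300 L/s = 1.3 m³/s.
After input A: C = (24·0.34 + 1.3·39.7) / 25.3 = 2.362 mg/L.
After input B: C = (25.3·2.362 + 1·15) / 26.3 = 2.843 mg/L.
After input C: C = (26.3·2.843 + 0.477·1.4) / 26.78 = 2.817 mg/L.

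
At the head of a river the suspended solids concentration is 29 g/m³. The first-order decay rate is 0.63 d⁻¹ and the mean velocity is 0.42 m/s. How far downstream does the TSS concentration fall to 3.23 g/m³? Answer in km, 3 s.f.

From C = C₀·e^(−kt), t = ln(C₀/C)/k = ln(29/3.23)/0.63 = 2.195/0.63 = 3.484 d.
Distance = v·t = 0.42 m/s × 3.01e+05 s = 1.264e+05 m = 126.4 km.

126 km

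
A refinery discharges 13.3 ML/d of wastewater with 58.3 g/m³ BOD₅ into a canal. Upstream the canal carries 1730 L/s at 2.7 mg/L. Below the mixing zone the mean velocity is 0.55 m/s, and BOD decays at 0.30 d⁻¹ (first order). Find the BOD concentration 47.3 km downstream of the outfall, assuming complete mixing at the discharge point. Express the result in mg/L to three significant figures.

5.37 mg/L

13.3 ML/d = 0.1539 m³/s.
1730 L/s = 1.73 m³/s.
After complete mixing, C₀ = (0.1539·58.3 + 1.73·2.7) / 1.884 = 7.243 mg/L.
Travel time t = 4.73e+04 m / 0.55 m/s = 8.6e+04 s = 0.9954 d.
C = 7.243·exp(−0.30·0.9954) = 7.243·0.7418 = 5.373 mg/L.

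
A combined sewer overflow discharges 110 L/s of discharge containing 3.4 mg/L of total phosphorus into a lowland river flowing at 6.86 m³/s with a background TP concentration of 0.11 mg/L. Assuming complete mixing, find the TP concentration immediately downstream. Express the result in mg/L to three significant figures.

0.162 mg/L

110 L/s = 0.11 m³/s.
Flow-weighted mixing gives C = (0.11·3.4 + 6.86·0.11) / (0.11 + 6.86) = 1.129/6.97 = 0.1619 mg/L.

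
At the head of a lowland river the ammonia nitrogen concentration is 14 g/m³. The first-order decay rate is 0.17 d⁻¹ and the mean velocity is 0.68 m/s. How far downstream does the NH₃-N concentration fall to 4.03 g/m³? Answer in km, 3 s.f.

430 km

From C = C₀·e^(−kt), t = ln(C₀/C)/k = ln(14/4.03)/0.17 = 1.245/0.17 = 7.325 d.
Distance = v·t = 0.68 m/s × 6.329e+05 s = 4.304e+05 m = 430.4 km.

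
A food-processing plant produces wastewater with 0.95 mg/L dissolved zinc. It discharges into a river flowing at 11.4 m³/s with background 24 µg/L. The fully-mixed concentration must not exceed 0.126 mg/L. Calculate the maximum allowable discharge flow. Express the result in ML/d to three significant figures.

24 µg/L = 0.024 mg/L.
Mass balance at complete mixing: C_std·(Q_w + Q_r) = Q_w·C_e + Q_r·C_b.
Rearranging, Q_w = Q_r·(C_std − C_b)/(C_e − C_std) = 11.4·(0.126 − 0.024) / (0.95 − 0.126) = 1.411 m³/s.
= 121.9 ML/d.

122 ML/d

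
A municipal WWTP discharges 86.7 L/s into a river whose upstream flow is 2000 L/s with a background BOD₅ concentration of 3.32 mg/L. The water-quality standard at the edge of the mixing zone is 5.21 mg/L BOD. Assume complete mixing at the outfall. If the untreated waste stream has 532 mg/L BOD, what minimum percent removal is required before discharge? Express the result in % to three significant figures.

86.7 L/s = 0.0867 m³/s.
2000 L/s = 2 m³/s.
Mass balance: 5.21·2.087 = 0.0867·Cₑ + 2·3.32.
Cₑ = (10.87 − 6.64) / 0.0867 = 48.81 mg/L.
Required removal = 1 − 48.81/532 = 90.83 %.

90.8 %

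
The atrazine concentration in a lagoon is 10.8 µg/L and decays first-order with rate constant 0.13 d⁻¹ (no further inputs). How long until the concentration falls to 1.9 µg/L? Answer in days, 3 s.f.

13.4 d

t = ln(C₀/C)/k = ln(10.8/1.9)/0.13 = 1.738/0.13 = 13.37 d.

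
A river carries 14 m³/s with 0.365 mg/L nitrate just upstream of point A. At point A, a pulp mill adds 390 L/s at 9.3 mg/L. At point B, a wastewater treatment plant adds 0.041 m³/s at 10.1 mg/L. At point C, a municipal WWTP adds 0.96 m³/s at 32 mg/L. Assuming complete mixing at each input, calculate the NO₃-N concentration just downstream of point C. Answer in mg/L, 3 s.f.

390 L/s = 0.39 m³/s.
After input A: C = (14·0.365 + 0.39·9.3) / 14.39 = 0.6072 mg/L.
After input B: C = (14.39·0.6072 + 0.041·10.1) / 14.43 = 0.6341 mg/L.
After input C: C = (14.43·0.6341 + 0.96·32) / 15.39 = 2.591 mg/L.

2.59 mg/L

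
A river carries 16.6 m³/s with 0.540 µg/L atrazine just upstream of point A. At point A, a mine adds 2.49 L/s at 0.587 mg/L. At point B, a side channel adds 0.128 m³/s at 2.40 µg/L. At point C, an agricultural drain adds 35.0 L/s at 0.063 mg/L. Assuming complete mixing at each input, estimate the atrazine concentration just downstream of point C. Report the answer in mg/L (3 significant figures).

0.000772 mg/L

0.540 µg/L = 0.00054 mg/L.
2.49 L/s = 0.00249 m³/s.
After input A: C = (16.6·0.00054 + 0.00249·0.587) / 16.6 = 0.000628 mg/L.
2.40 µg/L = 0.0024 mg/L.
After input B: C = (16.6·0.000628 + 0.128·0.0024) / 16.73 = 0.0006415 mg/L.
35.0 L/s = 0.035 m³/s.
After input C: C = (16.73·0.0006415 + 0.035·0.063) / 16.77 = 0.0007717 mg/L.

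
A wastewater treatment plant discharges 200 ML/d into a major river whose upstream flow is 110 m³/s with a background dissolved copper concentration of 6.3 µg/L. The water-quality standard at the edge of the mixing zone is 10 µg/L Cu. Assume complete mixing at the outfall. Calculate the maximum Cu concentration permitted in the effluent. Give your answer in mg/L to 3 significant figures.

0.186 mg/L

200 ML/d = 2.315 m³/s.
6.3 µg/L = 0.0063 mg/L.
10 µg/L = 0.01 mg/L.
Mass balance: 0.01·112.3 = 2.315·Cₑ + 110·0.0063.
Cₑ = (1.123 − 0.693) / 2.315 = 0.1858 mg/L.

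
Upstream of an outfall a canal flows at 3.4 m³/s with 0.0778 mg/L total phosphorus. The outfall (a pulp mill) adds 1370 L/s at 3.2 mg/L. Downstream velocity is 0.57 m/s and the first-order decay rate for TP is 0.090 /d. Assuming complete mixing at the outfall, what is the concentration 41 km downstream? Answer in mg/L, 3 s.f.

1370 L/s = 1.37 m³/s.
After complete mixing, C₀ = (1.37·3.2 + 3.4·0.0778) / 4.77 = 0.9745 mg/L.
Travel time t = 4.1e+04 m / 0.57 m/s = 7.193e+04 s = 0.8325 d.
C = 0.9745·exp(−0.090·0.8325) = 0.9745·0.9278 = 0.9042 mg/L.

0.904 mg/L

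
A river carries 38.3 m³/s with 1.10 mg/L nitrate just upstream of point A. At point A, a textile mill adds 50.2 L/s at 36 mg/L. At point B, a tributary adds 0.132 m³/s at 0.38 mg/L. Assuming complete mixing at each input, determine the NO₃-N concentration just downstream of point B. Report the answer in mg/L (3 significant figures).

50.2 L/s = 0.0502 m³/s.
After input A: C = (38.3·1.1 + 0.0502·36) / 38.35 = 1.146 mg/L.
After input B: C = (38.35·1.146 + 0.132·0.38) / 38.48 = 1.143 mg/L.

1.14 mg/L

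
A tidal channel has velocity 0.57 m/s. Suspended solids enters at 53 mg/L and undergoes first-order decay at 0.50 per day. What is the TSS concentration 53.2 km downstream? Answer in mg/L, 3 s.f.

30.9 mg/L

Travel time t = 53.2 km / 0.57 m/s = 5.32e+04/0.57 = 9.333e+04 s = 1.08 d.
First-order decay: C = 53·exp(−0.50·1.08) = 53·0.5827 = 30.88 mg/L.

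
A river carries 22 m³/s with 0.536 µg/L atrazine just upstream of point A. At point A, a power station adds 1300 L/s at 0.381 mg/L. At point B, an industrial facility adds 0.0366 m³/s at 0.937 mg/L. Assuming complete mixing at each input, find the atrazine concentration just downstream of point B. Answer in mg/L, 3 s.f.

0.0232 mg/L

0.536 µg/L = 0.000536 mg/L.
1300 L/s = 1.3 m³/s.
After input A: C = (22·0.000536 + 1.3·0.381) / 23.3 = 0.02176 mg/L.
After input B: C = (23.3·0.02176 + 0.0366·0.937) / 23.34 = 0.0232 mg/L.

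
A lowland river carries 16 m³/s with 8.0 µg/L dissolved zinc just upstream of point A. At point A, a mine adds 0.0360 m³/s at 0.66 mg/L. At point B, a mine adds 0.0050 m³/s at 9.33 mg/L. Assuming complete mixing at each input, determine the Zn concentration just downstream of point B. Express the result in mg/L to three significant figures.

8.0 µg/L = 0.008 mg/L.
After input A: C = (16·0.008 + 0.036·0.66) / 16.04 = 0.009464 mg/L.
After input B: C = (16.04·0.009464 + 0.005·9.33) / 16.04 = 0.01237 mg/L.

0.0124 mg/L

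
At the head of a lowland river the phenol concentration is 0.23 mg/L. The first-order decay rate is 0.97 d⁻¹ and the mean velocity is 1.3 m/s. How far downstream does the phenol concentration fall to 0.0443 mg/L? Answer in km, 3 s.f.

From C = C₀·e^(−kt), t = ln(C₀/C)/k = ln(0.23/0.0443)/0.97 = 1.647/0.97 = 1.698 d.
Distance = v·t = 1.3 m/s × 1.467e+05 s = 1.907e+05 m = 190.7 km.

191 km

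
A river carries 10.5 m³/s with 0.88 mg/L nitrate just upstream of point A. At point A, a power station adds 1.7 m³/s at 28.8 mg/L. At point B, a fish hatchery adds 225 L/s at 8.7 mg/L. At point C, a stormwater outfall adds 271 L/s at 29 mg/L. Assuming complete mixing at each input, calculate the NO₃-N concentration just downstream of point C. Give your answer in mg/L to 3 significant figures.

After input A: C = (10.5·0.88 + 1.7·28.8) / 12.2 = 4.77 mg/L.
225 L/s = 0.225 m³/s.
After input B: C = (12.2·4.77 + 0.225·8.7) / 12.42 = 4.842 mg/L.
271 L/s = 0.271 m³/s.
After input C: C = (12.42·4.842 + 0.271·29) / 12.7 = 5.357 mg/L.

5.36 mg/L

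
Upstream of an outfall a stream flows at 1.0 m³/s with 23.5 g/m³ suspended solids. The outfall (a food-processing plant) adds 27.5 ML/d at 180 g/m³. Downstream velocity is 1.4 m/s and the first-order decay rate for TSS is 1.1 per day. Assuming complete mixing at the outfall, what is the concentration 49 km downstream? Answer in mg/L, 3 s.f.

27.5 ML/d = 0.3183 m³/s.
After complete mixing, C₀ = (0.3183·180 + 1·23.5) / 1.318 = 61.29 mg/L.
Travel time t = 4.9e+04 m / 1.4 m/s = 3.5e+04 s = 0.4051 d.
C = 61.29·exp(−1.1·0.4051) = 61.29·0.6404 = 39.25 mg/L.

39.2 mg/L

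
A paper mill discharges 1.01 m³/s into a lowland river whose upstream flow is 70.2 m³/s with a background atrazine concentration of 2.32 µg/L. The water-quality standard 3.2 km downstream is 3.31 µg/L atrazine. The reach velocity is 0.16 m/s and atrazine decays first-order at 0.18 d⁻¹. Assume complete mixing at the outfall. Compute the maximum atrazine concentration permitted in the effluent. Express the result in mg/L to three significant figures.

0.0820 mg/L

2.32 µg/L = 0.00232 mg/L.
3.31 µg/L = 0.00331 mg/L.
Travel time to the compliance point: t = 3200/0.16 = 2e+04 s = 0.2315 d; decay factor exp(−0.18·0.2315) = 0.9592.
So the concentration just after mixing may be at most 0.00331/0.9592 = 0.003451 mg/L.
Mass balance: 0.003451·71.21 = 1.01·Cₑ + 70.2·0.00232.
Cₑ = (0.2457 − 0.1629) / 1.01 = 0.08205 mg/L.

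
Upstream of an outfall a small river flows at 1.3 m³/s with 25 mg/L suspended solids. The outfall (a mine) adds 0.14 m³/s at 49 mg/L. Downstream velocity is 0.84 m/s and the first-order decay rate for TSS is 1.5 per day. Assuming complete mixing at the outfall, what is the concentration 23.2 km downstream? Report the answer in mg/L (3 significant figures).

After complete mixing, C₀ = (0.14·49 + 1.3·25) / 1.44 = 27.33 mg/L.
Travel time t = 2.32e+04 m / 0.84 m/s = 2.762e+04 s = 0.3197 d.
C = 27.33·exp(−1.5·0.3197) = 27.33·0.6191 = 16.92 mg/L.

16.9 mg/L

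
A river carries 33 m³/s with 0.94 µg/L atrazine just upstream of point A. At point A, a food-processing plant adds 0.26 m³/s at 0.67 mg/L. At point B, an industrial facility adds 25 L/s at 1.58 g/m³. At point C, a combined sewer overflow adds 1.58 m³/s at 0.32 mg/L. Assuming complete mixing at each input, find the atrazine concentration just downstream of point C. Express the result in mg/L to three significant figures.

0.0215 mg/L

0.94 µg/L = 0.00094 mg/L.
After input A: C = (33·0.00094 + 0.26·0.67) / 33.26 = 0.00617 mg/L.
25 L/s = 0.025 m³/s.
After input B: C = (33.26·0.00617 + 0.025·1.58) / 33.28 = 0.007352 mg/L.
After input C: C = (33.28·0.007352 + 1.58·0.32) / 34.86 = 0.02152 mg/L.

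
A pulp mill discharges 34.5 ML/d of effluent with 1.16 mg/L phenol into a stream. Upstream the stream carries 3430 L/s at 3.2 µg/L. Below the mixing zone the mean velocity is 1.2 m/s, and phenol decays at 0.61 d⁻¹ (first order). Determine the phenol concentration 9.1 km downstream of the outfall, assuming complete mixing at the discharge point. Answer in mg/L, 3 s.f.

0.117 mg/L

34.5 ML/d = 0.3993 m³/s.
3430 L/s = 3.43 m³/s.
3.2 µg/L = 0.0032 mg/L.
After complete mixing, C₀ = (0.3993·1.16 + 3.43·0.0032) / 3.829 = 0.1238 mg/L.
Travel time t = 9100 m / 1.2 m/s = 7583 s = 0.08777 d.
C = 0.1238·exp(−0.61·0.08777) = 0.1238·0.9479 = 0.1174 mg/L.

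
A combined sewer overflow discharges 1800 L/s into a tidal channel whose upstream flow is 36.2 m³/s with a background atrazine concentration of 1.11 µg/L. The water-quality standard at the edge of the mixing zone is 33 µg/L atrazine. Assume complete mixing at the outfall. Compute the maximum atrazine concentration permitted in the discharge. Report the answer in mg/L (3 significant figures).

1800 L/s = 1.8 m³/s.
1.11 µg/L = 0.00111 mg/L.
33 µg/L = 0.033 mg/L.
Mass balance: 0.033·38 = 1.8·Cₑ + 36.2·0.00111.
Cₑ = (1.254 − 0.04018) / 1.8 = 0.6743 mg/L.

0.674 mg/L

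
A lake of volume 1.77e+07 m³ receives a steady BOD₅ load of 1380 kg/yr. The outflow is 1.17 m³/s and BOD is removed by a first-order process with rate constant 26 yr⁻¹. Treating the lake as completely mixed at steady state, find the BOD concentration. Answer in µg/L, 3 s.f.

Outflow Q = 1.17 m³/s × 3.156e+07 s/yr = 3.692e+07 m³/yr.
Steady-state CSTR mass balance: W = Q·C + k·V·C, so C = W/(Q + kV).
Q + kV = 3.692e+07 + 26·1.77e+07 = 4.971e+08 m³/yr.
C = 1380/4.971e+08 = 2.776e-06 kg/m³ = 0.002776 mg/L = 2.776 µg/L.

2.78 µg/L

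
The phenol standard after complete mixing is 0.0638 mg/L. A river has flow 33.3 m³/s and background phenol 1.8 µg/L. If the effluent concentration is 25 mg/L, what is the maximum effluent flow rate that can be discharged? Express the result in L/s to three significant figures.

1.8 µg/L = 0.0018 mg/L.
Mass balance at complete mixing: C_std·(Q_w + Q_r) = Q_w·C_e + Q_r·C_b.
Rearranging, Q_w = Q_r·(C_std − C_b)/(C_e − C_std) = 33.3·(0.0638 − 0.0018) / (25 − 0.0638) = 0.0828 m³/s.
= 82.8 L/s.

82.8 L/s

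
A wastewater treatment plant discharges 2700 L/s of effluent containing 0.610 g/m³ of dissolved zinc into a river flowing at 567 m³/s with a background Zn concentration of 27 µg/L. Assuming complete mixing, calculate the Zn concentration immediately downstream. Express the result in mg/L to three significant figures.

0.0298 mg/L

2700 L/s = 2.7 m³/s.
27 µg/L = 0.027 mg/L.
By mass balance at complete mixing, C = (2.7·0.61 + 567·0.027) / (2.7 + 567) = 16.96/569.7 = 0.02976 mg/L.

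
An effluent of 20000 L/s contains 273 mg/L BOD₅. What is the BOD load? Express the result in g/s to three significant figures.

5460 g/s

20000 L/s = 20 m³/s.
Mass flux = Q·C = 20 m³/s × 273 g/m³ = 5460 g/s.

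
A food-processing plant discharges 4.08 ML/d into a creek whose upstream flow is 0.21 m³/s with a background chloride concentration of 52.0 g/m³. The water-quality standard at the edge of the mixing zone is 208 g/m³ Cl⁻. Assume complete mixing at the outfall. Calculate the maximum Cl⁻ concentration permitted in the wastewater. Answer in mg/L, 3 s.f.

4.08 ML/d = 0.04722 m³/s.
Mass balance: 208·0.2572 = 0.04722·Cₑ + 0.21·52.
Cₑ = (53.5 − 10.92) / 0.04722 = 901.7 mg/L.

902 mg/L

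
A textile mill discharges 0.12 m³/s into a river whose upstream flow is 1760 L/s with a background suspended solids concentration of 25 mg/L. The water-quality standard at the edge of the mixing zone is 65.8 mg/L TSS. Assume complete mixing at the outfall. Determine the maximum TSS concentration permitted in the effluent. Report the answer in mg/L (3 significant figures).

664 mg/L

1760 L/s = 1.76 m³/s.
Mass balance: 65.8·1.88 = 0.12·Cₑ + 1.76·25.
Cₑ = (123.7 − 44) / 0.12 = 664.2 mg/L.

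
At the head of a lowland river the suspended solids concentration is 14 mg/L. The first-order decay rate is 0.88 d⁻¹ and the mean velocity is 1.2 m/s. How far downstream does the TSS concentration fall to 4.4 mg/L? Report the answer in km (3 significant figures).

136 km

From C = C₀·e^(−kt), t = ln(C₀/C)/k = ln(14/4.4)/0.88 = 1.157/0.88 = 1.315 d.
Distance = v·t = 1.2 m/s × 1.136e+05 s = 1.364e+05 m = 136.4 km.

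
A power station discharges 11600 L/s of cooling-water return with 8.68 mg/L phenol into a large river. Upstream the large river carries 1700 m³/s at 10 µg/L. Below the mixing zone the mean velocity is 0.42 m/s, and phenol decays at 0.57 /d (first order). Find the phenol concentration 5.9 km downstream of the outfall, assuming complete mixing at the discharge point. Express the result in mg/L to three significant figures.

0.0627 mg/L

11600 L/s = 11.6 m³/s.
10 µg/L = 0.01 mg/L.
After complete mixing, C₀ = (11.6·8.68 + 1700·0.01) / 1712 = 0.06876 mg/L.
Travel time t = 5900 m / 0.42 m/s = 1.405e+04 s = 0.1626 d.
C = 0.06876·exp(−0.57·0.1626) = 0.06876·0.9115 = 0.06267 mg/L.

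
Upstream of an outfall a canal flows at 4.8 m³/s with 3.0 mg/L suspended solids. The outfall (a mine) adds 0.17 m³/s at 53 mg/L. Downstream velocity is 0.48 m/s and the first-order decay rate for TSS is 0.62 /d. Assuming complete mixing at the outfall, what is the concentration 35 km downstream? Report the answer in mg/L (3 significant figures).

2.79 mg/L

After complete mixing, C₀ = (0.17·53 + 4.8·3) / 4.97 = 4.71 mg/L.
Travel time t = 3.5e+04 m / 0.48 m/s = 7.292e+04 s = 0.8439 d.
C = 4.71·exp(−0.62·0.8439) = 4.71·0.5926 = 2.791 mg/L.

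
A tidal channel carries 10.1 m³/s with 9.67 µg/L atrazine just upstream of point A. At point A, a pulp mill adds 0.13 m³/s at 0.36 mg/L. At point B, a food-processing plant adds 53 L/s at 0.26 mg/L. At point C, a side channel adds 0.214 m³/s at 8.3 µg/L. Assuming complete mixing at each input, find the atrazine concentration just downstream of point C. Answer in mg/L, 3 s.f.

9.67 µg/L = 0.00967 mg/L.
After input A: C = (10.1·0.00967 + 0.13·0.36) / 10.23 = 0.01412 mg/L.
53 L/s = 0.053 m³/s.
After input B: C = (10.23·0.01412 + 0.053·0.26) / 10.28 = 0.01539 mg/L.
8.3 µg/L = 0.0083 mg/L.
After input C: C = (10.28·0.01539 + 0.214·0.0083) / 10.5 = 0.01524 mg/L.

0.0152 mg/L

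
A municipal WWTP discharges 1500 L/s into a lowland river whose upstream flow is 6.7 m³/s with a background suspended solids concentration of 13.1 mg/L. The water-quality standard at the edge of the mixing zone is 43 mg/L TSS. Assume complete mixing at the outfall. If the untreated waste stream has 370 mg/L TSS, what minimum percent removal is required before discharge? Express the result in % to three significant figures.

52.3 %

1500 L/s = 1.5 m³/s.
Mass balance: 43·8.2 = 1.5·Cₑ + 6.7·13.1.
Cₑ = (352.6 − 87.77) / 1.5 = 176.6 mg/L.
Required removal = 1 − 176.6/370 = 52.28 %.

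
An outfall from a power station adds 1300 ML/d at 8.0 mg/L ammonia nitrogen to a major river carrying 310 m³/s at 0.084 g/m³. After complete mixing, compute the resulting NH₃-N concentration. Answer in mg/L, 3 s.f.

0.450 mg/L

1300 ML/d = 15.05 m³/s.
Conservation of mass across the mixing zone: C = (15.05·8 + 310·0.084) / (15.05 + 310) = 146.4/325 = 0.4504 mg/L.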